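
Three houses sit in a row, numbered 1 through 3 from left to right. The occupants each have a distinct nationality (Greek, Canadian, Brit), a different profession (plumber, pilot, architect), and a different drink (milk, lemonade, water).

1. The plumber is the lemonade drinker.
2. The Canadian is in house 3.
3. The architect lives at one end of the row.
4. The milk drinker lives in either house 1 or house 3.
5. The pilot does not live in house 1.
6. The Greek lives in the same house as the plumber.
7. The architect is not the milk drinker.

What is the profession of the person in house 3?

Clue 2 places the Canadian in house 3.
The Brit is narrowed to house 1 or 2; consider each.
Placing it in house 2 leads to a contradiction, so it's in house 1.
That leaves Greek as the nationality for house 2.
Clue 6: the plumber is in house 2.
The only profession still possible for house 1 is architect.
The only profession still possible for house 3 is pilot.
Clue 1 places the lemonade drinker in house 2.
From clue 7, the milk drinker must be in house 3.
The only drink still possible for house 1 is water.
So: house 1 = Brit/architect/water, house 2 = Greek/plumber/lemonade, house 3 = Canadian/pilot/milk.

pilot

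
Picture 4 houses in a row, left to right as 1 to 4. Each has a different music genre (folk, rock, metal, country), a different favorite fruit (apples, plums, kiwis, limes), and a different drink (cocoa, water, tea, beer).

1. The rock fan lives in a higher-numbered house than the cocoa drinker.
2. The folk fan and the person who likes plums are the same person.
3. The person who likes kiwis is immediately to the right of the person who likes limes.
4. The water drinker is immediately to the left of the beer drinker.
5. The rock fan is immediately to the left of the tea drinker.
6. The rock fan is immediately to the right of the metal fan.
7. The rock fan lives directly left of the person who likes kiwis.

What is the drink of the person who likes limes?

beer

The metal fan is narrowed to house 1 or 2; consider each.
Placing it in house 1 leads to a contradiction, so it's in house 2.
The rock fan is in house 3 (clue 6).
The person who likes kiwis is in house 4 (clue 7).
The folk fan is in house 1 (clue 2).
Clue 2: the person who likes plums is in house 1.
The person who likes limes is in house 3 (clue 3).
Clue 5 places the tea drinker in house 4.
House 4's music genre must be country (nothing else left).
House 2 favorite fruit: only apples fits.
That leaves beer as the drink for house 3.
From clue 4, the water drinker must be in house 2.
House 1's drink must be cocoa (nothing else left).
So: house 1 = folk/plums/cocoa, house 2 = metal/apples/water, house 3 = rock/limes/beer, house 4 = country/kiwis/tea.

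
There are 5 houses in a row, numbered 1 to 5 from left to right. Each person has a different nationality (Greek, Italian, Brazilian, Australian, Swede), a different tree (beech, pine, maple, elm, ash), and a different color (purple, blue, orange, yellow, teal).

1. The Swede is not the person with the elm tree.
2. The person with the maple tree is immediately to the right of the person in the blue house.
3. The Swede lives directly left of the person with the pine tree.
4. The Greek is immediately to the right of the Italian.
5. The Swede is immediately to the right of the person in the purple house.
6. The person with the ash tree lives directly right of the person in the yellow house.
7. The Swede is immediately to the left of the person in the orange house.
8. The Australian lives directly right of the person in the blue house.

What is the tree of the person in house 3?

The Swede is narrowed to house 2 or 3 or 4; consider each.
Placing it in house 2 and house 3 leads to a contradiction, so it's in house 4.
Clue 3 places the person with the pine tree in house 5.
Clue 5: the person in the purple house is in house 3.
From clue 7, the person in the orange house must be in house 5.
House 5's nationality must be Brazilian (nothing else left).
House 4's tree must be beech (nothing else left).
So house 4 gets teal for color.
That leaves Italian as the nationality for house 1.
The only tree still possible for house 1 is elm.
By clue 4, the Greek is in house 2.
So house 3 gets Australian for nationality.
From clue 8, the person in the blue house must be in house 2.
That leaves yellow as the color for house 1.
By clue 2, the person with the maple tree is in house 3.
Clue 6 places the person with the ash tree in house 2.
So: house 1 = Italian/elm/yellow, house 2 = Greek/ash/blue, house 3 = Australian/maple/purple, house 4 = Swede/beech/teal, house 5 = Brazilian/pine/orange.

maple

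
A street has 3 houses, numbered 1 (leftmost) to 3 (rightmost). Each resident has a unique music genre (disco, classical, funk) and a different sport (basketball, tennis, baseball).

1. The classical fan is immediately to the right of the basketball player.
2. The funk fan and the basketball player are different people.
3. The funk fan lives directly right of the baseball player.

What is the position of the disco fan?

So house 1 gets disco for music genre.
That leaves tennis as the sport for house 3.
The classical fan is narrowed to house 2 or 3; consider each.
Placing it in house 3 leads to a contradiction, so it's in house 2.
The basketball player is in house 1 (clue 1).
The only music genre still possible for house 3 is funk.
So house 2 gets baseball for sport.
So: house 1 = disco/basketball, house 2 = classical/baseball, house 3 = funk/tennis.

1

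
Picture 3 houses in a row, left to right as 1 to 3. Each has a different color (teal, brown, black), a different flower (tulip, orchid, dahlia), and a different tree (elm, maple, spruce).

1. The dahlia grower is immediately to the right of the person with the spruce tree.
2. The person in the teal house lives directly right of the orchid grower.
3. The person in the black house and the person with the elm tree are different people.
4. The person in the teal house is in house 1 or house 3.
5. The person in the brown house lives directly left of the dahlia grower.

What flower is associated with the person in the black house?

From clue 4, the person in the teal house must be in house 3.
Clue 2: the orchid grower is in house 2.
The only flower still possible for house 1 is tulip.
The only flower still possible for house 3 is dahlia.
From clue 1, the person with the spruce tree must be in house 2.
From clue 5, the person in the brown house must be in house 2.
House 1's color must be black (nothing else left).
Clue 3 places the person with the elm tree in house 3.
So house 1 gets maple for tree.
So: house 1 = black/tulip/maple, house 2 = brown/orchid/spruce, house 3 = teal/dahlia/elm.

tulip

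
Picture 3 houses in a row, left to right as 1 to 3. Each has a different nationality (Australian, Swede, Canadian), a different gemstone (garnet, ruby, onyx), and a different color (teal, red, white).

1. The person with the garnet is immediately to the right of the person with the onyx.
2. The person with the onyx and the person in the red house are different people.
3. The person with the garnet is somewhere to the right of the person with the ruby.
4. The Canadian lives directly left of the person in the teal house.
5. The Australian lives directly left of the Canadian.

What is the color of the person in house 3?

teal

Clue 5: the Australian is in house 1.
Clue 5: the Canadian is in house 2.
House 3's nationality must be Swede (nothing else left).
House 3's gemstone must be garnet (nothing else left).
From clue 1, the person with the onyx must be in house 2.
Clue 4 places the person in the teal house in house 3.
So house 1 gets ruby for gemstone.
So house 1 gets red for color.
House 2's color must be white (nothing else left).
So: house 1 = Australian/ruby/red, house 2 = Canadian/onyx/white, house 3 = Swede/garnet/teal.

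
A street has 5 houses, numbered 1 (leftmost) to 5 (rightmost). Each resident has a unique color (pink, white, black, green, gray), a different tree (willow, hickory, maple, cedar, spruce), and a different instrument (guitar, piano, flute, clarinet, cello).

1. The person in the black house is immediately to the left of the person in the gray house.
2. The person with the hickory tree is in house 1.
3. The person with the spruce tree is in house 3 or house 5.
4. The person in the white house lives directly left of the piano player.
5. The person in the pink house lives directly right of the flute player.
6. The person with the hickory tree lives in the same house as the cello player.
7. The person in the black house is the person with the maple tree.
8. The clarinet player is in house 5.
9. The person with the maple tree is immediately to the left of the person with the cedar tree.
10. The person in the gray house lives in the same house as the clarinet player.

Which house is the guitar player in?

4

The person with the hickory tree is in house 1 (clue 2).
Clue 6 places the cello player in house 1.
The clarinet player is in house 5 (clue 8).
The person in the gray house is in house 5 (clue 10).
The person in the black house is in house 4 (clue 1).
Clue 7: the person with the maple tree is in house 4.
Clue 9: the person with the cedar tree is in house 5.
House 2 tree: only willow fits.
So house 3 gets spruce for tree.
Clue 5 places the flute player in house 2.
That leaves pink as the color for house 3.
Clue 4: the person in the white house is in house 2.
Clue 4 places the piano player in house 3.
House 1 color: only green fits.
House 4 instrument: only guitar fits.
So: house 1 = green/hickory/cello, house 2 = white/willow/flute, house 3 = pink/spruce/piano, house 4 = black/maple/guitar, house 5 = gray/cedar/clarinet.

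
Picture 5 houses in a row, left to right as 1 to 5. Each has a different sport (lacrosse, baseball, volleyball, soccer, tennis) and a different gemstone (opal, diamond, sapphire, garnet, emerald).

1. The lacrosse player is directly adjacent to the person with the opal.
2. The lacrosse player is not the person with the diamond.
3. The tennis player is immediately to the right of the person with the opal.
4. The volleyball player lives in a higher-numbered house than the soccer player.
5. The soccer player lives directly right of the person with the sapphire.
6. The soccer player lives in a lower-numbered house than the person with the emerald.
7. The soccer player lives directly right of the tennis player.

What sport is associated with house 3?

The soccer player is narrowed to house 3 or 4; consider each.
Placing it in house 3 leads to a contradiction, so it's in house 4.
Clue 4: the volleyball player is in house 5.
By clue 5, the person with the sapphire is in house 3.
From clue 6, the person with the emerald must be in house 5.
By clue 7, the tennis player is in house 3.
The person with the opal is in house 2 (clue 3).
By clue 1, the lacrosse player is in house 1.
By clue 2, the person with the diamond is in house 4.
House 2 sport: only baseball fits.
The only gemstone still possible for house 1 is garnet.
So: house 1 = lacrosse/garnet, house 2 = baseball/opal, house 3 = tennis/sapphire, house 4 = soccer/diamond, house 5 = volleyball/emerald.

tennis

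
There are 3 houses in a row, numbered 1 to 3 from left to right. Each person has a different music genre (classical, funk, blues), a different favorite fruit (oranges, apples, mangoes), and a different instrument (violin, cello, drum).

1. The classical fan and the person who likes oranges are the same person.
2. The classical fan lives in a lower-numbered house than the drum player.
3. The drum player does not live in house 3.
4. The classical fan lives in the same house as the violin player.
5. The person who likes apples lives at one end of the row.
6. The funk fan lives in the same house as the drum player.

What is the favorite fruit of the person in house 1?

oranges

From clue 3, the drum player must be in house 2.
The funk fan is in house 2 (clue 6).
That leaves blues as the music genre for house 3.
The only instrument still possible for house 3 is cello.
Clue 1 places the person who likes oranges in house 1.
That leaves classical as the music genre for house 1.
The only favorite fruit still possible for house 2 is mangoes.
The only favorite fruit still possible for house 3 is apples.
That leaves violin as the instrument for house 1.
So: house 1 = classical/oranges/violin, house 2 = funk/mangoes/drum, house 3 = blues/apples/cello.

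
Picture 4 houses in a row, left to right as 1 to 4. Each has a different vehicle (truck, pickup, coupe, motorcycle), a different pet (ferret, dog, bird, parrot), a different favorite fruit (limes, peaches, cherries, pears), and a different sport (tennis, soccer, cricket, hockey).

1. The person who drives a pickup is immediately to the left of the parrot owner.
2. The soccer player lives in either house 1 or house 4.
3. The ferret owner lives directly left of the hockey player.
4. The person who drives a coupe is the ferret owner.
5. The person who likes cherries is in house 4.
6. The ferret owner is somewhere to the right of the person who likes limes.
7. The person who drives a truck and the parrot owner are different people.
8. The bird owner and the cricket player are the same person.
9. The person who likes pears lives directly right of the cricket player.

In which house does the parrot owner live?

By clue 5, the person who likes cherries is in house 4.
The person who drives a coupe is narrowed to house 2 or 3; consider each.
Placing it in house 3 leads to a contradiction, so it's in house 2.
Clue 4 places the ferret owner in house 2.
Clue 6: the person who likes limes is in house 1.
That leaves bird as the pet for house 1.
The person who drives a pickup is in house 3 (clue 1).
From clue 1, the parrot owner must be in house 4.
By clue 3, the hockey player is in house 3.
The cricket player is in house 1 (clue 8).
From clue 9, the person who likes pears must be in house 2.
That leaves motorcycle as the vehicle for house 4.
That leaves dog as the pet for house 3.
That leaves peaches as the favorite fruit for house 3.
House 2's sport must be tennis (nothing else left).
The only sport still possible for house 4 is soccer.
So house 1 gets truck for vehicle.
So: house 1 = truck/bird/limes/cricket, house 2 = coupe/ferret/pears/tennis, house 3 = pickup/dog/peaches/hockey, house 4 = motorcycle/parrot/cherries/soccer.

4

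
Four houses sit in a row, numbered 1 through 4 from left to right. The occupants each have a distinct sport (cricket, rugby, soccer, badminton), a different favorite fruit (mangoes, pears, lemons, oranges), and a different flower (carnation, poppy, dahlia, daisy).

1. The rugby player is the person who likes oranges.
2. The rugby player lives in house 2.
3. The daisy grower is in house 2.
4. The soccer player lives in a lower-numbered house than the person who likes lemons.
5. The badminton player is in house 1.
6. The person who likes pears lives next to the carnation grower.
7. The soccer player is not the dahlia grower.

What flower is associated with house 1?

dahlia

The rugby player is in house 2 (clue 2).
Clue 3: the daisy grower is in house 2.
By clue 5, the badminton player is in house 1.
That leaves cricket as the sport for house 4.
By clue 1, the person who likes oranges is in house 2.
Clue 4: the person who likes lemons is in house 4.
House 3 sport: only soccer fits.
That leaves mangoes as the favorite fruit for house 1.
That leaves pears as the favorite fruit for house 3.
Clue 6: the carnation grower is in house 4.
House 1 flower: only dahlia fits.
House 3 flower: only poppy fits.
So: house 1 = badminton/mangoes/dahlia, house 2 = rugby/oranges/daisy, house 3 = soccer/pears/poppy, house 4 = cricket/lemons/carnation.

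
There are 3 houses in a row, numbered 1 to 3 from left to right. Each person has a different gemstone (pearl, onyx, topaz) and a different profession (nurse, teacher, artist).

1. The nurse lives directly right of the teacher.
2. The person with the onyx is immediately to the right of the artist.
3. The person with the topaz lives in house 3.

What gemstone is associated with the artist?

The person with the topaz is in house 3 (clue 3).
House 1 gemstone: only pearl fits.
That leaves onyx as the gemstone for house 2.
House 3's profession must be nurse (nothing else left).
Clue 1 places the teacher in house 2.
Clue 2: the artist is in house 1.
So: house 1 = pearl/artist, house 2 = onyx/teacher, house 3 = topaz/nurse.

pearl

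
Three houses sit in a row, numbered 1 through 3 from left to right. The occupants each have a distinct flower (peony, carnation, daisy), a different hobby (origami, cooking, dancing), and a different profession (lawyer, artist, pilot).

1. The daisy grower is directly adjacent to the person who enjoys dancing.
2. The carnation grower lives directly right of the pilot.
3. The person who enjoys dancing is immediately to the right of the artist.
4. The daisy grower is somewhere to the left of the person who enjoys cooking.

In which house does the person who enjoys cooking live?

3

That leaves origami as the hobby for house 1.
The only profession still possible for house 3 is lawyer.
The carnation grower is narrowed to house 2 or 3; consider each.
Placing it in house 2 leads to a contradiction, so it's in house 3.
Clue 2 places the pilot in house 2.
The only profession still possible for house 1 is artist.
The person who enjoys dancing is in house 2 (clue 3).
So house 3 gets cooking for hobby.
From clue 1, the daisy grower must be in house 1.
House 2's flower must be peony (nothing else left).
So: house 1 = daisy/origami/artist, house 2 = peony/dancing/pilot, house 3 = carnation/cooking/lawyer.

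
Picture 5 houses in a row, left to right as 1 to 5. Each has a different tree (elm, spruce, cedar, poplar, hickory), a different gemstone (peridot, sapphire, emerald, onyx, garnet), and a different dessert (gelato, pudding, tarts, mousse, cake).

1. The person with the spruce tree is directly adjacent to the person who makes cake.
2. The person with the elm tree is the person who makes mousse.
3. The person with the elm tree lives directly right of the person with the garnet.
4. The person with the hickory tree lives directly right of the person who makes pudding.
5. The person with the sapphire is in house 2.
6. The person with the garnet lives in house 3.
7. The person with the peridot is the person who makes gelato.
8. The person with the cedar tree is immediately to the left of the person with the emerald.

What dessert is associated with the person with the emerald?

mousse

Clue 5: the person with the sapphire is in house 2.
Clue 6 places the person with the garnet in house 3.
From clue 3, the person with the elm tree must be in house 4.
House 3 tree: only cedar fits.
The person who makes mousse is in house 4 (clue 2).
Clue 8: the person with the emerald is in house 4.
Clue 4 places the person with the hickory tree in house 2.
House 5's tree must be poplar (nothing else left).
The only dessert still possible for house 1 is pudding.
From clue 1, the person who makes cake must be in house 2.
The person with the peridot is in house 5 (clue 7).
The only tree still possible for house 1 is spruce.
That leaves onyx as the gemstone for house 1.
House 3's dessert must be tarts (nothing else left).
The only dessert still possible for house 5 is gelato.
So: house 1 = spruce/onyx/pudding, house 2 = hickory/sapphire/cake, house 3 = cedar/garnet/tarts, house 4 = elm/emerald/mousse, house 5 = poplar/peridot/gelato.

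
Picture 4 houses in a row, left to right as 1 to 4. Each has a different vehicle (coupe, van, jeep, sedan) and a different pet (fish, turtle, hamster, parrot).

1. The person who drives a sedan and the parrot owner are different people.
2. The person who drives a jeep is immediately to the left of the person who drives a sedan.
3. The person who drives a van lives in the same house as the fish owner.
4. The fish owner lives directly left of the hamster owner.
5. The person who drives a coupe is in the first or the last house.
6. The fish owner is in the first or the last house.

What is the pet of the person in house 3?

Clue 6 places the fish owner in house 1.
Clue 3: the person who drives a van is in house 1.
By clue 4, the hamster owner is in house 2.
That leaves jeep as the vehicle for house 2.
That leaves sedan as the vehicle for house 3.
So house 4 gets coupe for vehicle.
Clue 1: the parrot owner is in house 4.
So house 3 gets turtle for pet.
So: house 1 = van/fish, house 2 = jeep/hamster, house 3 = sedan/turtle, house 4 = coupe/parrot.

turtle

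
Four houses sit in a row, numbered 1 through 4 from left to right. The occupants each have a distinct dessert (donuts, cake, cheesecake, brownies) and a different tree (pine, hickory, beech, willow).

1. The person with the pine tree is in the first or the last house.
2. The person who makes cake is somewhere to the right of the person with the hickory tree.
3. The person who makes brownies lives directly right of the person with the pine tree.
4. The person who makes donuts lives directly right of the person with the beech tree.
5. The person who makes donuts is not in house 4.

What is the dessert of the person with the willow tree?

cake

Clue 3: the person who makes brownies is in house 2.
Clue 3: the person with the pine tree is in house 1.
House 1's dessert must be cheesecake (nothing else left).
House 4 dessert: only cake fits.
House 4's tree must be willow (nothing else left).
Clue 4: the person with the beech tree is in house 2.
House 3 dessert: only donuts fits.
That leaves hickory as the tree for house 3.
So: house 1 = cheesecake/pine, house 2 = brownies/beech, house 3 = donuts/hickory, house 4 = cake/willow.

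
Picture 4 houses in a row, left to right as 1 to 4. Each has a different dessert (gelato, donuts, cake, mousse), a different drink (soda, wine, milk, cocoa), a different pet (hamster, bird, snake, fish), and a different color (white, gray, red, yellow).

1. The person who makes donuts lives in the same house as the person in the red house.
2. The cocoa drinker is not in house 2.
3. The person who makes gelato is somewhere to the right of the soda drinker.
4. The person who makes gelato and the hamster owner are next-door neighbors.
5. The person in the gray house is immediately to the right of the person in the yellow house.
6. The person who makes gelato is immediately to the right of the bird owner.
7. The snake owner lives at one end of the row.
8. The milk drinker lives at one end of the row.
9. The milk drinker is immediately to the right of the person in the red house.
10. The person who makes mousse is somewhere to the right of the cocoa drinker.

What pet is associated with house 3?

hamster

From clue 9, the milk drinker must be in house 4.
The person in the red house is in house 3 (clue 9).
Clue 1 places the person who makes donuts in house 3.
Clue 5 places the person in the gray house in house 2.
Clue 5 places the person in the yellow house in house 1.
That leaves cake as the dessert for house 1.
House 4 color: only white fits.
The only pet still possible for house 2 is fish.
The only pet still possible for house 4 is snake.
The person who makes gelato is narrowed to house 2 or 4; consider each.
Placing it in house 4 leads to a contradiction, so it's in house 2.
Clue 3 places the soda drinker in house 1.
By clue 6, the bird owner is in house 1.
The only dessert still possible for house 4 is mousse.
That leaves wine as the drink for house 2.
The only drink still possible for house 3 is cocoa.
That leaves hamster as the pet for house 3.
So: house 1 = cake/soda/bird/yellow, house 2 = gelato/wine/fish/gray, house 3 = donuts/cocoa/hamster/red, house 4 = mousse/milk/snake/white.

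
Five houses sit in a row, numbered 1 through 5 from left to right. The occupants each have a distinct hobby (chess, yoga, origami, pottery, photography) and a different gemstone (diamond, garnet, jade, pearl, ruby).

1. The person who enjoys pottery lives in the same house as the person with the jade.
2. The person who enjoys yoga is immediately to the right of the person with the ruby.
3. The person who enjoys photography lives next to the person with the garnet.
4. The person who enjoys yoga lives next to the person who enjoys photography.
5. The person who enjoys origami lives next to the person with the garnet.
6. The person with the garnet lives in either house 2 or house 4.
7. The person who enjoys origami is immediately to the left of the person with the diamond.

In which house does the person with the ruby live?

The person who enjoys origami is narrowed to house 1 or 3; consider each.
Placing it in house 1 leads to a contradiction, so it's in house 3.
The person with the diamond is in house 4 (clue 7).
So house 2 gets garnet for gemstone.
From clue 3, the person who enjoys photography must be in house 1.
From clue 4, the person who enjoys yoga must be in house 2.
House 4 hobby: only chess fits.
House 5's hobby must be pottery (nothing else left).
Clue 1 places the person with the jade in house 5.
Clue 2: the person with the ruby is in house 1.
The only gemstone still possible for house 3 is pearl.
So: house 1 = photography/ruby, house 2 = yoga/garnet, house 3 = origami/pearl, house 4 = chess/diamond, house 5 = pottery/jade.

1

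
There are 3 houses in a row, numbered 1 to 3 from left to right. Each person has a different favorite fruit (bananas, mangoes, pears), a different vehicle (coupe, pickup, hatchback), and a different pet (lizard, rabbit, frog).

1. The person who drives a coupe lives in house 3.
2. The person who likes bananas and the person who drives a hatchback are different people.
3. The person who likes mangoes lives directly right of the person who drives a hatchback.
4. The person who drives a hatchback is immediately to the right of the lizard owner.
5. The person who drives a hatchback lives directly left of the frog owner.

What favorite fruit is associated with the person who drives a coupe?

From clue 1, the person who drives a coupe must be in house 3.
From clue 4, the person who drives a hatchback must be in house 2.
Clue 4: the lizard owner is in house 1.
By clue 5, the frog owner is in house 3.
House 1's vehicle must be pickup (nothing else left).
The only pet still possible for house 2 is rabbit.
Clue 3: the person who likes mangoes is in house 3.
House 2's favorite fruit must be pears (nothing else left).
That leaves bananas as the favorite fruit for house 1.
So: house 1 = bananas/pickup/lizard, house 2 = pears/hatchback/rabbit, house 3 = mangoes/coupe/frog.

mangoes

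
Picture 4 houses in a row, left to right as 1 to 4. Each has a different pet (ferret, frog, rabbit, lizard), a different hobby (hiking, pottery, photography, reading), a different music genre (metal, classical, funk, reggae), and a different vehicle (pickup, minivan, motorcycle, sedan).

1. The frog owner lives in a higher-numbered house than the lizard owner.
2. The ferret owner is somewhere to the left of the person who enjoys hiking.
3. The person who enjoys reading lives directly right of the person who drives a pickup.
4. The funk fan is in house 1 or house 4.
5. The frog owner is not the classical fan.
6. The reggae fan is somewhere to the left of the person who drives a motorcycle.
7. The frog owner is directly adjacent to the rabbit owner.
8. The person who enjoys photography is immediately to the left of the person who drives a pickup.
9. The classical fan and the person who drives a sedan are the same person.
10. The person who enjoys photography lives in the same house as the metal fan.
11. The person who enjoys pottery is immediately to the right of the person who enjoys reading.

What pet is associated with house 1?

House 1 hobby: only photography fits.
From clue 3, the person who enjoys reading must be in house 3.
From clue 3, the person who drives a pickup must be in house 2.
By clue 10, the metal fan is in house 1.
By clue 11, the person who enjoys pottery is in house 4.
The only hobby still possible for house 2 is hiking.
That leaves funk as the music genre for house 4.
Clue 2: the ferret owner is in house 1.
Clue 9: the classical fan is in house 3.
The person who drives a sedan is in house 3 (clue 9).
So house 2 gets reggae for music genre.
House 1 vehicle: only minivan fits.
House 4 vehicle: only motorcycle fits.
The frog owner is in house 4 (clue 5).
From clue 7, the rabbit owner must be in house 3.
The only pet still possible for house 2 is lizard.
So: house 1 = ferret/photography/metal/minivan, house 2 = lizard/hiking/reggae/pickup, house 3 = rabbit/reading/classical/sedan, house 4 = frog/pottery/funk/motorcycle.

ferret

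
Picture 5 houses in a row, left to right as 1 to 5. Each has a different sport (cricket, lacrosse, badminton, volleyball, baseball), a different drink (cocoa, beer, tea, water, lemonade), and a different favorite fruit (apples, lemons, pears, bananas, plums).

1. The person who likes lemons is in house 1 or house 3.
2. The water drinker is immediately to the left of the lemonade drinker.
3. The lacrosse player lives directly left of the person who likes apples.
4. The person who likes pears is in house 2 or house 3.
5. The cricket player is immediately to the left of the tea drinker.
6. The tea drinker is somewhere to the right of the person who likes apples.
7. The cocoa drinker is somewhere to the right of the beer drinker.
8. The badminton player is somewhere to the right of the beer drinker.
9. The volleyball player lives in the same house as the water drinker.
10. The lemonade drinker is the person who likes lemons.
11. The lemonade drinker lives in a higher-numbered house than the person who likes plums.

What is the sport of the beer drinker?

baseball

Clue 10 places the lemonade drinker in house 3.
Clue 10: the person who likes lemons is in house 3.
House 1 favorite fruit: only plums fits.
So house 2 gets pears for favorite fruit.
That leaves bananas as the favorite fruit for house 5.
Clue 2: the water drinker is in house 2.
Clue 3 places the lacrosse player in house 3.
Clue 6: the tea drinker is in house 5.
Clue 9: the volleyball player is in house 2.
House 1's sport must be baseball (nothing else left).
So house 5 gets badminton for sport.
The only drink still possible for house 1 is beer.
The only drink still possible for house 4 is cocoa.
So house 4 gets apples for favorite fruit.
The only sport still possible for house 4 is cricket.
So: house 1 = baseball/beer/plums, house 2 = volleyball/water/pears, house 3 = lacrosse/lemonade/lemons, house 4 = cricket/cocoa/apples, house 5 = badminton/tea/bananas.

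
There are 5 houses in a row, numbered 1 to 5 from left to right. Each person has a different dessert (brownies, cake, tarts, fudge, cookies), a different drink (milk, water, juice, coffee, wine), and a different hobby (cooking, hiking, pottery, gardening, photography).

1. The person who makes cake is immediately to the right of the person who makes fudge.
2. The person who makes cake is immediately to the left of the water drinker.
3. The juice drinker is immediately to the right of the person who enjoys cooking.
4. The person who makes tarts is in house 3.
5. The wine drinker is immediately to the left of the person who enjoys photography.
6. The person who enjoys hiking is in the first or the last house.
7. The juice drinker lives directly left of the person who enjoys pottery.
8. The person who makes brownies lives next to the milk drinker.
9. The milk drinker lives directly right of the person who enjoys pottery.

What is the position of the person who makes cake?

2

The person who makes tarts is in house 3 (clue 4).
The person who makes cake is in house 2 (clue 1).
Clue 1: the person who makes fudge is in house 1.
Clue 2: the water drinker is in house 3.
House 2's drink must be juice (nothing else left).
Clue 3 places the person who enjoys cooking in house 1.
By clue 7, the person who enjoys pottery is in house 3.
Clue 9: the milk drinker is in house 4.
House 1 drink: only wine fits.
That leaves coffee as the drink for house 5.
The only hobby still possible for house 2 is photography.
So house 4 gets gardening for hobby.
That leaves hiking as the hobby for house 5.
By clue 8, the person who makes brownies is in house 5.
That leaves cookies as the dessert for house 4.
So: house 1 = fudge/wine/cooking, house 2 = cake/juice/photography, house 3 = tarts/water/pottery, house 4 = cookies/milk/gardening, house 5 = brownies/coffee/hiking.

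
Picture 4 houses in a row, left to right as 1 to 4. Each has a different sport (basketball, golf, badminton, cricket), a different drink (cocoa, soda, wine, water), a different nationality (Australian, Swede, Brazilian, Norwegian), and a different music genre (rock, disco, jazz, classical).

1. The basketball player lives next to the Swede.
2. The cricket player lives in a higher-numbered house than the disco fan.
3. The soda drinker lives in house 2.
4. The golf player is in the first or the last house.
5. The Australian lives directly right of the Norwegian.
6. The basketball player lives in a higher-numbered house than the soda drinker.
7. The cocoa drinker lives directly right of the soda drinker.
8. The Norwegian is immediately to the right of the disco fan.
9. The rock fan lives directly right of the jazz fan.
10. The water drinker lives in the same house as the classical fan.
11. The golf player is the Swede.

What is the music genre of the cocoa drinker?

rock

From clue 3, the soda drinker must be in house 2.
From clue 7, the cocoa drinker must be in house 3.
Clue 1: the basketball player is in house 3.
Clue 1 places the Swede in house 4.
Clue 11 places the golf player in house 4.
The only sport still possible for house 1 is badminton.
The only sport still possible for house 2 is cricket.
So house 1 gets Brazilian for nationality.
So house 2 gets Norwegian for nationality.
House 3 nationality: only Australian fits.
By clue 2, the disco fan is in house 1.
House 4's music genre must be classical (nothing else left).
The rock fan is in house 3 (clue 9).
Clue 9 places the jazz fan in house 2.
The water drinker is in house 4 (clue 10).
That leaves wine as the drink for house 1.
So: house 1 = badminton/wine/Brazilian/disco, house 2 = cricket/soda/Norwegian/jazz, house 3 = basketball/cocoa/Australian/rock, house 4 = golf/water/Swede/classical.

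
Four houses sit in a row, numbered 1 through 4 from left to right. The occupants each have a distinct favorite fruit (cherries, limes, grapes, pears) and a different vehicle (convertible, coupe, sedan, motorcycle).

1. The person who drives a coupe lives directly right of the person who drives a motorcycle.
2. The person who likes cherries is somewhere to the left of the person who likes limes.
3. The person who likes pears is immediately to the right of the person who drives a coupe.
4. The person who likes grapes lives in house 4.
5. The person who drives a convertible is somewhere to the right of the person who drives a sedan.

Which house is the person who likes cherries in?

1

The person who likes grapes is in house 4 (clue 4).
So house 1 gets cherries for favorite fruit.
House 2 favorite fruit: only limes fits.
House 3 favorite fruit: only pears fits.
So house 4 gets convertible for vehicle.
By clue 3, the person who drives a coupe is in house 2.
House 1 vehicle: only motorcycle fits.
That leaves sedan as the vehicle for house 3.
So: house 1 = cherries/motorcycle, house 2 = limes/coupe, house 3 = pears/sedan, house 4 = grapes/convertible.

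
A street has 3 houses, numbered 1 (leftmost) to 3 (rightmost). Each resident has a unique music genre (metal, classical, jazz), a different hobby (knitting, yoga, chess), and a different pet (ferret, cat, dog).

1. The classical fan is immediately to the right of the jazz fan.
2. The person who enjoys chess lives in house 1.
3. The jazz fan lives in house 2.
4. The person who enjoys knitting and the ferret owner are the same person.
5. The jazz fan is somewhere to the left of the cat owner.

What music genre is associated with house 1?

Clue 2 places the person who enjoys chess in house 1.
The jazz fan is in house 2 (clue 3).
Clue 5 places the cat owner in house 3.
House 1 music genre: only metal fits.
House 3 music genre: only classical fits.
The person who enjoys knitting is in house 2 (clue 4).
Clue 4 places the ferret owner in house 2.
House 3 hobby: only yoga fits.
House 1's pet must be dog (nothing else left).
So: house 1 = metal/chess/dog, house 2 = jazz/knitting/ferret, house 3 = classical/yoga/cat.

metal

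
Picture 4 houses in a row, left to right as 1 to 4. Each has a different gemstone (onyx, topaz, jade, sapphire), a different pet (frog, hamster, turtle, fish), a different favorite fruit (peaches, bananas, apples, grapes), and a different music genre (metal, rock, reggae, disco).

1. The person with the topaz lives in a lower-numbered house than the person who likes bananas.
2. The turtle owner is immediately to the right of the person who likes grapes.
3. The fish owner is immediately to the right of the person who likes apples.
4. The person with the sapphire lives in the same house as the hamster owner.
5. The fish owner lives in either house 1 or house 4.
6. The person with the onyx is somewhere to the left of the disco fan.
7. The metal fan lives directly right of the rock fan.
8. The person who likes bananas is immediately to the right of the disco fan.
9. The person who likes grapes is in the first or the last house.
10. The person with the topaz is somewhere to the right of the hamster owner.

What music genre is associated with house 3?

disco

Clue 5 places the fish owner in house 4.
The person who likes grapes is in house 1 (clue 9).
From clue 2, the turtle owner must be in house 2.
Clue 3: the person who likes apples is in house 3.
House 4 gemstone: only jade fits.
That leaves frog as the pet for house 3.
That leaves peaches as the favorite fruit for house 2.
House 4 favorite fruit: only bananas fits.
Clue 4 places the person with the sapphire in house 1.
Clue 8 places the disco fan in house 3.
House 3's gemstone must be topaz (nothing else left).
So house 1 gets hamster for pet.
By clue 7, the metal fan is in house 2.
From clue 7, the rock fan must be in house 1.
That leaves onyx as the gemstone for house 2.
The only music genre still possible for house 4 is reggae.
So: house 1 = sapphire/hamster/grapes/rock, house 2 = onyx/turtle/peaches/metal, house 3 = topaz/frog/apples/disco, house 4 = jade/fish/bananas/reggae.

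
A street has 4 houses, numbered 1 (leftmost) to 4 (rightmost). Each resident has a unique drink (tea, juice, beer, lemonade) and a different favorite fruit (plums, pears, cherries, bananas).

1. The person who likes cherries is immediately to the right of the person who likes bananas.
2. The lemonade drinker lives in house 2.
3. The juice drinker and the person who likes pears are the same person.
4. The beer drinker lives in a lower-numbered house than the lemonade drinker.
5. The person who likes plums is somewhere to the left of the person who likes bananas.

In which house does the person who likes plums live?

From clue 2, the lemonade drinker must be in house 2.
Clue 4: the beer drinker is in house 1.
The only favorite fruit still possible for house 1 is plums.
House 2 favorite fruit: only bananas fits.
Clue 1: the person who likes cherries is in house 3.
The only favorite fruit still possible for house 4 is pears.
Clue 3 places the juice drinker in house 4.
House 3 drink: only tea fits.
So: house 1 = beer/plums, house 2 = lemonade/bananas, house 3 = tea/cherries, house 4 = juice/pears.

1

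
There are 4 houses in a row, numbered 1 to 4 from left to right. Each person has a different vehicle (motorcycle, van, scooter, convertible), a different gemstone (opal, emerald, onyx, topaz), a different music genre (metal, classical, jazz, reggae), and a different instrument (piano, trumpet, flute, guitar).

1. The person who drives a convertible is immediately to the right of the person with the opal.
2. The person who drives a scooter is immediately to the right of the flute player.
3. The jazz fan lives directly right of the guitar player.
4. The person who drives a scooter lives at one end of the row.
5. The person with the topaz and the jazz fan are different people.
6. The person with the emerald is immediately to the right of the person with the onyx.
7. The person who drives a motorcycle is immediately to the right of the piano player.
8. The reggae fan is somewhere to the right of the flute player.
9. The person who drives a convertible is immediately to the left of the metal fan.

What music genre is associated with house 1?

From clue 4, the person who drives a scooter must be in house 4.
So house 1 gets van for vehicle.
The only music genre still possible for house 1 is classical.
House 4's instrument must be trumpet (nothing else left).
By clue 2, the flute player is in house 3.
From clue 8, the reggae fan must be in house 4.
The only music genre still possible for house 2 is jazz.
House 3 music genre: only metal fits.
Clue 3 places the guitar player in house 1.
From clue 9, the person who drives a convertible must be in house 2.
House 3 vehicle: only motorcycle fits.
The only instrument still possible for house 2 is piano.
By clue 1, the person with the opal is in house 1.
House 2's gemstone must be onyx (nothing else left).
The person with the emerald is in house 3 (clue 6).
House 4's gemstone must be topaz (nothing else left).
So: house 1 = van/opal/classical/guitar, house 2 = convertible/onyx/jazz/piano, house 3 = motorcycle/emerald/metal/flute, house 4 = scooter/topaz/reggae/trumpet.

classical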